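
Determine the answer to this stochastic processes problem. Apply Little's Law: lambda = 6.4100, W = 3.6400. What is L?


Little's Law: L = lambda * W
= 6.4100 * 3.6400
= 23.3324

23.3324


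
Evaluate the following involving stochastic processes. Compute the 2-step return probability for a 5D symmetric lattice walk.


P(return in 2 steps) = P(reverse first step) = 1/(2d)
= 1/10
= 0.1000

0.1000


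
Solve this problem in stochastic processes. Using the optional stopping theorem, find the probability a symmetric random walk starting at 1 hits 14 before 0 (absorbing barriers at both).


By optional stopping theorem: E(M at tau) = M(0) = 1
P(hit 14)*14 + P(hit 0)*0 = 1
P(hit 14) = (1 - 0)/(14 - 0) = 1/14 = 0.0714

0.0714


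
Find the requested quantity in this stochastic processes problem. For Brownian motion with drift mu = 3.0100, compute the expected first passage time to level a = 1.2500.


Expected first passage time = a/mu
= 1.2500/3.0100
= 0.4153

0.4153


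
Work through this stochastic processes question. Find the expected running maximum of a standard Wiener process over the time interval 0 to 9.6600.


E(max B(s)) = sqrt(2t/pi)
= sqrt(2*9.6600/pi)
= sqrt(6.1497)
= 2.4799

2.4799


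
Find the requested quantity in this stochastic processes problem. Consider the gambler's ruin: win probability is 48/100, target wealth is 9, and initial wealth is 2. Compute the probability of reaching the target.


Gambler's ruin formula:
r = q/p = 0.5200/0.4800 = 1.0833
P(win) = (1 - r^i)/(1 - r^N)
= (1 - 1.0833^2)/(1 - 1.0833^9)
= 0.1645

0.1645


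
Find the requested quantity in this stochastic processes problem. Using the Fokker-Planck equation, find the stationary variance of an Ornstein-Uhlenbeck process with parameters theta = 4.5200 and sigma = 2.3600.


Stationary variance = sigma^2 / (2*theta)
= 2.3600^2 / (2*4.5200)
= 5.5696 / 9.0400
= 0.6161

0.6161


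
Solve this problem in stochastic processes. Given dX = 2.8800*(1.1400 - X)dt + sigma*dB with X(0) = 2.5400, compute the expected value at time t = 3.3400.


E[X(t)] = mu + (X(0) - mu)*exp(-theta*t)
= 1.1400 + (2.5400 - 1.1400)*exp(-2.8800*3.3400)
= 1.1400 + 1.4000 * 6.6441e-05
= 1.1401

1.1401


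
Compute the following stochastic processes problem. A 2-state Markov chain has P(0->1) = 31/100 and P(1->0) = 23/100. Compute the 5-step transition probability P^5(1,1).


Computing P^5 by matrix multiplication.
P = [[0.6900, 0.3100], [0.2300, 0.7700]]
After raising P to the power 5:
P^5(1,1) = 0.5828

0.5828


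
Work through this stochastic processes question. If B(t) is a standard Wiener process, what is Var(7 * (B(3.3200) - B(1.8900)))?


Var(alpha*(B(t)-B(s))) = alpha^2 * (t-s)
= 7^2 * (3.3200 - 1.8900)
= 49 * 1.4300
= 70.0700

70.0700


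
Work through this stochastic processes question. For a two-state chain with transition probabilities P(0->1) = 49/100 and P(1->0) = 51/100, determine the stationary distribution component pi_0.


Stationary distribution: pi_0 = p10/(p01+p10), pi_1 = p01/(p01+p10)
p01 = 0.4900, p10 = 0.5100
pi_0 = 0.5100

0.5100


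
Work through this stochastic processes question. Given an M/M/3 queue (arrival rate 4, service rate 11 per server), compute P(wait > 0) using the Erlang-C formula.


a = lambda/mu = 0.3636
rho = a/c = 0.1212
Erlang-C formula applied:
C(c,a) = 0.0063

0.0063


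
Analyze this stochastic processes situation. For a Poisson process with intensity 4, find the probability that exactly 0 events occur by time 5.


P(N(t)=k) = (lambda*t)^k * exp(-lambda*t) / k!
lambda*t = 20
= 20^0 * exp(-20) / 0!
= 1 * 2.0612e-09 / 1
= 2.0612e-09

2.0612e-09


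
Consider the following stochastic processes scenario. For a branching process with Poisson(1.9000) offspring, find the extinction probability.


Since mu = 1.9000 > 1, extinction prob q < 1.
Solve s = exp(mu*(s-1)) iteratively.
q = 0.2328

0.2328


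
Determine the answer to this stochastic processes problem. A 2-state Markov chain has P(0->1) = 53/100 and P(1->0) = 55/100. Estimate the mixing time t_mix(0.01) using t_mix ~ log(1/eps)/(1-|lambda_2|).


lambda_2 = |1 - p01 - p10| = |1 - 0.5300 - 0.5500| = 0.0800
t_mix ~ log(1/eps)/(1 - |lambda_2|)
= log(100)/(1 - 0.0800) = 4.6052/0.9200
= 5.0056

5.0056


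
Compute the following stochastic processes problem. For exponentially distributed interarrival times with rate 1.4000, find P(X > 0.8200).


P(X > t) = exp(-lambda * t)
= exp(-1.4000 * 0.8200)
= exp(-1.1480) = 0.3173

0.3173


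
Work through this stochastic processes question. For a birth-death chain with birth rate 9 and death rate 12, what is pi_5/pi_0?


For birth-death process, pi_n/pi_0 = (lambda/mu)^n
= (9/12)^5
= 0.2373

0.2373


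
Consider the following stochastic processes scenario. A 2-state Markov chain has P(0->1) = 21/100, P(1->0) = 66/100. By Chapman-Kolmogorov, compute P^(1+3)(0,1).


P^4 = P^1 * P^3
Computing via matrix multiplication of the transition matrix.
Entry (0,1) of P^4 = 0.2413

0.2413


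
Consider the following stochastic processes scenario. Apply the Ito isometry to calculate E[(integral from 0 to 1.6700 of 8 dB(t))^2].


By Ito isometry: E[(int f dB)^2] = int f^2 dt
= 8^2 * 1.6700
= 64 * 1.6700 = 106.8800

106.8800


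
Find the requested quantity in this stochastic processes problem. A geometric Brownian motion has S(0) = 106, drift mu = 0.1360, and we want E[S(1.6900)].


E[S(t)] = S(0) * exp(mu * t)
= 106 * exp(0.1360 * 1.6900)
= 106 * 1.2584
= 133.3903

133.3903


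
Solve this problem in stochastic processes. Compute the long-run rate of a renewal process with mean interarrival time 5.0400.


Long-run renewal rate = 1/E(X)
= 1/5.0400
= 0.1984

0.1984


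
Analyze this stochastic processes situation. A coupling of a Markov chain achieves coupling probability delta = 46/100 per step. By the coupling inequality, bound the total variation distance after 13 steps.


TV distance bound <= (1-delta)^n
= (1 - 0.4600)^13
= 0.5400^13
= 3.3199e-04

3.3199e-04


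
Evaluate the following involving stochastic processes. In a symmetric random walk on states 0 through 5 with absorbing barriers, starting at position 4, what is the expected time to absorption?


For symmetric RW on 0,...,N with absorbing barriers, E(i) = i*(N-i)
E(4) = 4 * 1 = 4

4


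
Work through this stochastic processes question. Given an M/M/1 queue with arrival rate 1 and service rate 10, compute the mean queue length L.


rho = 1/10 = 0.1000
L = rho/(1-rho)
= 0.1000/0.9000
= 0.1111

0.1111


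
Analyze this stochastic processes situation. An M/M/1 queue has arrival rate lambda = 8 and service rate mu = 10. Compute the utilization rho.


rho = lambda/mu
= 8/10
= 0.8000

0.8000


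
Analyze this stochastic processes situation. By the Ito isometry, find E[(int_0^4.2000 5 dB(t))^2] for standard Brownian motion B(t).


By Ito isometry: E[(int f dB)^2] = int f^2 dt
= 5^2 * 4.2000
= 25 * 4.2000 = 105.0000

105.0000


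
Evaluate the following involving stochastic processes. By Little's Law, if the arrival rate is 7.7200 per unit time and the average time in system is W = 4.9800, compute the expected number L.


Little's Law: L = lambda * W
= 7.7200 * 4.9800
= 38.4456

38.4456


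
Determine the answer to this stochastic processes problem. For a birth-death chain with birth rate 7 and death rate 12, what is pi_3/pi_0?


For birth-death process, pi_n/pi_0 = (lambda/mu)^n
= (7/12)^3
= 0.1985

0.1985


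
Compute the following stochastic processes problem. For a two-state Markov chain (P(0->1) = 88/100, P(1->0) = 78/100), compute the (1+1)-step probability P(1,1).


P^2 = P^1 * P^1
Computing via matrix multiplication of the transition matrix.
Entry (1,1) of P^2 = 0.7348

0.7348


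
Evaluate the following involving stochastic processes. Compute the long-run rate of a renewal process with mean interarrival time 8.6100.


Long-run renewal rate = 1/E(X)
= 1/8.6100
= 0.1161

0.1161


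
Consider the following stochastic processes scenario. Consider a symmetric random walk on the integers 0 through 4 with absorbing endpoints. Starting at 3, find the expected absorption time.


For symmetric RW on 0,...,N with absorbing barriers, E(i) = i*(N-i)
E(3) = 3 * 1 = 3

3


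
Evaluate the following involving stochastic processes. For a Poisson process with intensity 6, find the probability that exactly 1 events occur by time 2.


P(N(t)=k) = (lambda*t)^k * exp(-lambda*t) / k!
lambda*t = 12
= 12^1 * exp(-12) / 1!
= 12 * 6.1442e-06 / 1
= 7.3731e-05

7.3731e-05


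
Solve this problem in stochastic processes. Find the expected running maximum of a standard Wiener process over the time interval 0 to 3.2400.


E(max B(s)) = sqrt(2t/pi)
= sqrt(2*3.2400/pi)
= sqrt(2.0626)
= 1.4362

1.4362


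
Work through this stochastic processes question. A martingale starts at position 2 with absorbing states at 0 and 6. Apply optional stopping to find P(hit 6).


By optional stopping theorem: E(M at tau) = M(0) = 2
P(hit 6)*6 + P(hit 0)*0 = 2
P(hit 6) = (2 - 0)/(6 - 0) = 1/3 = 0.3333

0.3333


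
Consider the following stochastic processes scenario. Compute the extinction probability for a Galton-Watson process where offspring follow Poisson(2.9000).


Since mu = 2.9000 > 1, extinction prob q < 1.
Solve s = exp(mu*(s-1)) iteratively.
q = 0.0668

0.0668


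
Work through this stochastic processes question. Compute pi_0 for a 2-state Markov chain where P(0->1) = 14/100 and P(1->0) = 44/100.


Stationary distribution: pi_0 = p10/(p01+p10), pi_1 = p01/(p01+p10)
p01 = 0.1400, p10 = 0.4400
pi_0 = 0.7586

0.7586


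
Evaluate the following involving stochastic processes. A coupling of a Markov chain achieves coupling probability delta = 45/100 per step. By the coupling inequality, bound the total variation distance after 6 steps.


TV distance bound <= (1-delta)^n
= (1 - 0.4500)^6
= 0.5500^6
= 0.0277

0.0277


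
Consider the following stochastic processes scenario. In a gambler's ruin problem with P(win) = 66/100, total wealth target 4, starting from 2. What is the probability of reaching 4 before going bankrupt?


Gambler's ruin formula:
r = q/p = 0.3400/0.6600 = 0.5152
P(win) = (1 - r^i)/(1 - r^N)
= (1 - 0.5152^2)/(1 - 0.5152^4)
= 0.7903

0.7903


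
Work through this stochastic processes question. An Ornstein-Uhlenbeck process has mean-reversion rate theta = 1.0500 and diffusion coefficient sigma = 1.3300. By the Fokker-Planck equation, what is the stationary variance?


Stationary variance = sigma^2 / (2*theta)
= 1.3300^2 / (2*1.0500)
= 1.7689 / 2.1000
= 0.8423

0.8423


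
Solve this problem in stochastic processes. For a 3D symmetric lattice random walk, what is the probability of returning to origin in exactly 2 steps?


P(return in 2 steps) = P(reverse first step) = 1/(2d)
= 1/6
= 0.1667

0.1667


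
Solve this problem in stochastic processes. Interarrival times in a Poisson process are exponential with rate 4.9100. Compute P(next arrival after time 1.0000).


P(X > t) = exp(-lambda * t)
= exp(-4.9100 * 1.0000)
= exp(-4.9100) = 0.0074

0.0074


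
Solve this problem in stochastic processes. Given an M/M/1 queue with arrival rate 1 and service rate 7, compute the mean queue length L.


rho = 1/7 = 0.1429
L = rho/(1-rho)
= 0.1429/0.8571
= 0.1667

0.1667


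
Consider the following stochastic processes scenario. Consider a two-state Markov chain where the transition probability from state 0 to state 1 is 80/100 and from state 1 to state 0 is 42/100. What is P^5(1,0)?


Computing P^5 by matrix multiplication.
P = [[0.2000, 0.8000], [0.4200, 0.5800]]
After raising P to the power 5:
P^5(1,0) = 0.3444

0.3444


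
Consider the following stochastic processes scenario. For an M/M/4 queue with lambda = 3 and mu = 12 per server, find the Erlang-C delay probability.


a = lambda/mu = 0.2500
rho = a/c = 0.0625
Erlang-C formula applied:
C(c,a) = 1.3521e-04

1.3521e-04


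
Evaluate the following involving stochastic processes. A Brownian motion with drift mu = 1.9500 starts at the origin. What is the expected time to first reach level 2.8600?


Expected first passage time = a/mu
= 2.8600/1.9500
= 1.4667

1.4667


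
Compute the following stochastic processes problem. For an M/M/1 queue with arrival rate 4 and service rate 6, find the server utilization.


rho = lambda/mu
= 4/6
= 0.6667

0.6667


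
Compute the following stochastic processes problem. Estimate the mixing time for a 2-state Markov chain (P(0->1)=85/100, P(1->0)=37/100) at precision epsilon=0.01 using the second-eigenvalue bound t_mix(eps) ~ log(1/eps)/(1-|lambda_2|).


lambda_2 = |1 - p01 - p10| = |1 - 0.8500 - 0.3700| = 0.2200
t_mix ~ log(1/eps)/(1 - |lambda_2|)
= log(100)/(1 - 0.2200) = 4.6052/0.7800
= 5.9041

5.9041


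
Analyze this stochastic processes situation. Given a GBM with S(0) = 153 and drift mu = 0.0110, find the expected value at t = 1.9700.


E[S(t)] = S(0) * exp(mu * t)
= 153 * exp(0.0110 * 1.9700)
= 153 * 1.0219
= 156.3517

156.3517


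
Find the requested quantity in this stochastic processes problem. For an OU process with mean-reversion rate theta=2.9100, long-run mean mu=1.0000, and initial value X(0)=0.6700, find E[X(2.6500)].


E[X(t)] = mu + (X(0) - mu)*exp(-theta*t)
= 1.0000 + (0.6700 - 1.0000)*exp(-2.9100*2.6500)
= 1.0000 + -0.3300 * 4.4765e-04
= 0.9999

0.9999


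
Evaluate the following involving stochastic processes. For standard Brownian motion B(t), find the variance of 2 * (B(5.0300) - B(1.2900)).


Var(alpha*(B(t)-B(s))) = alpha^2 * (t-s)
= 2^2 * (5.0300 - 1.2900)
= 4 * 3.7400
= 14.9600

14.9600


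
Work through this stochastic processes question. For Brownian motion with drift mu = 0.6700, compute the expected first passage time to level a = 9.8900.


Expected first passage time = a/mu
= 9.8900/0.6700
= 14.7612

14.7612


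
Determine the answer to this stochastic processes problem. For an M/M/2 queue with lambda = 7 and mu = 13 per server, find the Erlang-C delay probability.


a = lambda/mu = 0.5385
rho = a/c = 0.2692
Erlang-C formula applied:
C(c,a) = 0.1142

0.1142


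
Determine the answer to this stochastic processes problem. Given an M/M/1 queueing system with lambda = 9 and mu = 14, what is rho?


rho = lambda/mu
= 9/14
= 0.6429

0.6429


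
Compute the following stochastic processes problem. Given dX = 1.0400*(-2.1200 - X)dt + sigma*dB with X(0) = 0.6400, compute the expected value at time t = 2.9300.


E[X(t)] = mu + (X(0) - mu)*exp(-theta*t)
= -2.1200 + (0.6400 - -2.1200)*exp(-1.0400*2.9300)
= -2.1200 + 2.7600 * 0.0475
= -1.9889

-1.9889


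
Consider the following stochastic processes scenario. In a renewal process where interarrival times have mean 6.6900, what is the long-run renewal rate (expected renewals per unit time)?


Long-run renewal rate = 1/E(X)
= 1/6.6900
= 0.1495

0.1495


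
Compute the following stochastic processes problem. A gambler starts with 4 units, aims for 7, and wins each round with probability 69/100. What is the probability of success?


Gambler's ruin formula:
r = q/p = 0.3100/0.6900 = 0.4493
P(win) = (1 - r^i)/(1 - r^N)
= (1 - 0.4493^4)/(1 - 0.4493^7)
= 0.9628

0.9628


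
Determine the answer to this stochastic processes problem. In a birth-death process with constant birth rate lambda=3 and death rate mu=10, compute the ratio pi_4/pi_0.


For birth-death process, pi_n/pi_0 = (lambda/mu)^n
= (3/10)^4
= 0.0081

0.0081


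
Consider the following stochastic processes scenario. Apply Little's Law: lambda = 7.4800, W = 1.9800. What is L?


Little's Law: L = lambda * W
= 7.4800 * 1.9800
= 14.8104

14.8104


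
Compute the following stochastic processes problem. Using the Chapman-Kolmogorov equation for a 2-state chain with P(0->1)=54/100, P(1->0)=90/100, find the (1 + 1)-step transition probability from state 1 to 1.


P^2 = P^1 * P^1
Computing via matrix multiplication of the transition matrix.
Entry (1,1) of P^2 = 0.4960

0.4960


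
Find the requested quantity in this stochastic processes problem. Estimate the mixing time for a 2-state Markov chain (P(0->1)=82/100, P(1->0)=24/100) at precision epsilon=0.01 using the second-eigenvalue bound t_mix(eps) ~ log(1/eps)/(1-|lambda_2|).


lambda_2 = |1 - p01 - p10| = |1 - 0.8200 - 0.2400| = 0.0600
t_mix ~ log(1/eps)/(1 - |lambda_2|)
= log(100)/(1 - 0.0600) = 4.6052/0.9400
= 4.8991

4.8991


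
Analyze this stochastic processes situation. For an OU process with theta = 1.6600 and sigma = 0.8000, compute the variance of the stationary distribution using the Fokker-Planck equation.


Stationary variance = sigma^2 / (2*theta)
= 0.8000^2 / (2*1.6600)
= 0.6400 / 3.3200
= 0.1928

0.1928


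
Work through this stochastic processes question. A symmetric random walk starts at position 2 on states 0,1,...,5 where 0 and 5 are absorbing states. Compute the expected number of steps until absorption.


For symmetric RW on 0,...,N with absorbing barriers, E(i) = i*(N-i)
E(2) = 2 * 3 = 6

6


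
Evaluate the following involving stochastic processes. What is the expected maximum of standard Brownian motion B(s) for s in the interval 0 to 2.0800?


E(max B(s)) = sqrt(2t/pi)
= sqrt(2*2.0800/pi)
= sqrt(1.3242)
= 1.1507

1.1507


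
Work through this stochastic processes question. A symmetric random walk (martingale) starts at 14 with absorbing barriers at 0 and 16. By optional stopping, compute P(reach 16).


By optional stopping theorem: E(M at tau) = M(0) = 14
P(hit 16)*16 + P(hit 0)*0 = 14
P(hit 16) = (14 - 0)/(16 - 0) = 7/8 = 0.8750

0.8750


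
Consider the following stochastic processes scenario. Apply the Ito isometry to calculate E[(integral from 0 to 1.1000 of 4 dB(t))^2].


By Ito isometry: E[(int f dB)^2] = int f^2 dt
= 4^2 * 1.1000
= 16 * 1.1000 = 17.6000

17.6000


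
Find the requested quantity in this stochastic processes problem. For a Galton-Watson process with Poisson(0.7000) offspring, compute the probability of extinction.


Since mu = 0.7000 <= 1, extinction probability = 1.

1.0000


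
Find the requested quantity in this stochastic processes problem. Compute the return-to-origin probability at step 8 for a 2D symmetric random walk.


P = C(8,4)^2 / 4^8
= 70^2 / 65536
= 4900 / 65536
= 0.0748

0.0748


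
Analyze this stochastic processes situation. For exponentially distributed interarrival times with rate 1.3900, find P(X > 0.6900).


P(X > t) = exp(-lambda * t)
= exp(-1.3900 * 0.6900)
= exp(-0.9591) = 0.3832

0.3832


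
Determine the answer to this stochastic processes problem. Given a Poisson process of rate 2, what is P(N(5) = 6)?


P(N(t)=k) = (lambda*t)^k * exp(-lambda*t) / k!
lambda*t = 10
= 10^6 * exp(-10) / 6!
= 1000000 * 4.5400e-05 / 720
= 0.0631

0.0631


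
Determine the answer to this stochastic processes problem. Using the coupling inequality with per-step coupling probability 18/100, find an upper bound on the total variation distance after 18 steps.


TV distance bound <= (1-delta)^n
= (1 - 0.1800)^18
= 0.8200^18
= 0.0281

0.0281


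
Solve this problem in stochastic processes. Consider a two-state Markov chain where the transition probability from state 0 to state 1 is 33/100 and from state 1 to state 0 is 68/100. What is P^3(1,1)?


Computing P^3 by matrix multiplication.
P = [[0.6700, 0.3300], [0.6800, 0.3200]]
After raising P to the power 3:
P^3(1,1) = 0.3267

0.3267


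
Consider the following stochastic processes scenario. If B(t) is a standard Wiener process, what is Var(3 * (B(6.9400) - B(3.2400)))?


Var(alpha*(B(t)-B(s))) = alpha^2 * (t-s)
= 3^2 * (6.9400 - 3.2400)
= 9 * 3.7000
= 33.3000

33.3000


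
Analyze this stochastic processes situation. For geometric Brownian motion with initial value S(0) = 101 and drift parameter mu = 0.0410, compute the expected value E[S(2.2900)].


E[S(t)] = S(0) * exp(mu * t)
= 101 * exp(0.0410 * 2.2900)
= 101 * 1.0984
= 110.9423

110.9423


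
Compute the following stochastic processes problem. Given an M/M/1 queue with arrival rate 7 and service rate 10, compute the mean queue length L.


rho = 7/10 = 0.7000
L = rho/(1-rho)
= 0.7000/0.3000
= 2.3333

2.3333


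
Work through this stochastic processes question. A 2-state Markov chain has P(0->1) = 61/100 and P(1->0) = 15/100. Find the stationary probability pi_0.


Stationary distribution: pi_0 = p10/(p01+p10), pi_1 = p01/(p01+p10)
p01 = 0.6100, p10 = 0.1500
pi_0 = 0.1974

0.1974


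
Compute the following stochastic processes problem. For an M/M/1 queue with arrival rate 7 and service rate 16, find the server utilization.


rho = lambda/mu
= 7/16
= 0.4375

0.4375


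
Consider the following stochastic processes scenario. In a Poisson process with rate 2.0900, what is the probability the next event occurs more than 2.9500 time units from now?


P(X > t) = exp(-lambda * t)
= exp(-2.0900 * 2.9500)
= exp(-6.1655) = 0.0021

0.0021


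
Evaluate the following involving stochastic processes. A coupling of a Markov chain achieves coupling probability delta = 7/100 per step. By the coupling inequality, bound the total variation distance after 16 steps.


TV distance bound <= (1-delta)^n
= (1 - 0.0700)^16
= 0.9300^16
= 0.3131

0.3131


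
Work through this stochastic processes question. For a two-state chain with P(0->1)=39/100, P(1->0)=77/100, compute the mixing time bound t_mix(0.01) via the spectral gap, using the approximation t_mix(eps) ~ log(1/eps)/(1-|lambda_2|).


lambda_2 = |1 - p01 - p10| = |1 - 0.3900 - 0.7700| = 0.1600
t_mix ~ log(1/eps)/(1 - |lambda_2|)
= log(100)/(1 - 0.1600) = 4.6052/0.8400
= 5.4823

5.4823


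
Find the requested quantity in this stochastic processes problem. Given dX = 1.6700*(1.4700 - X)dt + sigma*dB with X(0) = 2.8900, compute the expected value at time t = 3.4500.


E[X(t)] = mu + (X(0) - mu)*exp(-theta*t)
= 1.4700 + (2.8900 - 1.4700)*exp(-1.6700*3.4500)
= 1.4700 + 1.4200 * 0.0031
= 1.4745

1.4745


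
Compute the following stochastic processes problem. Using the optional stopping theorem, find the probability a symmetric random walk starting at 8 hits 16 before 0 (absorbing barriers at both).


By optional stopping theorem: E(M at tau) = M(0) = 8
P(hit 16)*16 + P(hit 0)*0 = 8
P(hit 16) = (8 - 0)/(16 - 0) = 1/2 = 0.5000

0.5000


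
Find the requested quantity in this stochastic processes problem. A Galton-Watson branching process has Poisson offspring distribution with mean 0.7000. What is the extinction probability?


Since mu = 0.7000 <= 1, extinction probability = 1.

1.0000


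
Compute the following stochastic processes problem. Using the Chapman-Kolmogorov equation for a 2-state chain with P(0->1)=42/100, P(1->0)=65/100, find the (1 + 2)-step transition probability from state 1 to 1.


P^3 = P^1 * P^2
Computing via matrix multiplication of the transition matrix.
Entry (1,1) of P^3 = 0.3923

0.3923


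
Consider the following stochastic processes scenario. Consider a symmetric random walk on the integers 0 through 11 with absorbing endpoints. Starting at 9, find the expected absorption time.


For symmetric RW on 0,...,N with absorbing barriers, E(i) = i*(N-i)
E(9) = 9 * 2 = 18

18


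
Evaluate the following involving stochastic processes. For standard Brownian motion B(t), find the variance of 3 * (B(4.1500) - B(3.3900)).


Var(alpha*(B(t)-B(s))) = alpha^2 * (t-s)
= 3^2 * (4.1500 - 3.3900)
= 9 * 0.7600
= 6.8400

6.8400


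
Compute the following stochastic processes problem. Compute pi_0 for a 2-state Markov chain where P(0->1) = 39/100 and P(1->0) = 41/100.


Stationary distribution: pi_0 = p10/(p01+p10), pi_1 = p01/(p01+p10)
p01 = 0.3900, p10 = 0.4100
pi_0 = 0.5125

0.5125


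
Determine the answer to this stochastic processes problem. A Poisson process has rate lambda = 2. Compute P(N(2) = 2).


P(N(t)=k) = (lambda*t)^k * exp(-lambda*t) / k!
lambda*t = 4
= 4^2 * exp(-4) / 2!
= 16 * 0.0183 / 2
= 0.1465

0.1465


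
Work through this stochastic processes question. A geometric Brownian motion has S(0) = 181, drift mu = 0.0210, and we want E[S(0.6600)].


E[S(t)] = S(0) * exp(mu * t)
= 181 * exp(0.0210 * 0.6600)
= 181 * 1.0140
= 183.5261

183.5261


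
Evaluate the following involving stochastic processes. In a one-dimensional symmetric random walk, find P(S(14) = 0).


P(S(14) = 0) = C(14,7) / 4^7
= 3432 / 16384
= 0.2095

0.2095


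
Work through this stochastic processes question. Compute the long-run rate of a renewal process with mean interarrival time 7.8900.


Long-run renewal rate = 1/E(X)
= 1/7.8900
= 0.1267

0.1267


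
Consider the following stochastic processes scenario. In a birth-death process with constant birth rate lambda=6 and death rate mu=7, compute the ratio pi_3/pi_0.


For birth-death process, pi_n/pi_0 = (lambda/mu)^n
= (6/7)^3
= 0.6297

0.6297


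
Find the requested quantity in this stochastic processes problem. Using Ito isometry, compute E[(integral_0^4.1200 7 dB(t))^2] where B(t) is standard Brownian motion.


By Ito isometry: E[(int f dB)^2] = int f^2 dt
= 7^2 * 4.1200
= 49 * 4.1200 = 201.8800

201.8800


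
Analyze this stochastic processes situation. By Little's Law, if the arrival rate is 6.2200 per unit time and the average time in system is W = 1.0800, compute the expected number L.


Little's Law: L = lambda * W
= 6.2200 * 1.0800
= 6.7176

6.7176


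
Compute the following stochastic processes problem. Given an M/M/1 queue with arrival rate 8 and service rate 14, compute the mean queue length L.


rho = 8/14 = 0.5714
L = rho/(1-rho)
= 0.5714/0.4286
= 1.3333

1.3333


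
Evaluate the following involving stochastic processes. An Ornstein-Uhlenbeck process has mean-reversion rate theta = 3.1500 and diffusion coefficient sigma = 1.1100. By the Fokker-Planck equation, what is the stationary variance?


Stationary variance = sigma^2 / (2*theta)
= 1.1100^2 / (2*3.1500)
= 1.2321 / 6.3000
= 0.1956

0.1956


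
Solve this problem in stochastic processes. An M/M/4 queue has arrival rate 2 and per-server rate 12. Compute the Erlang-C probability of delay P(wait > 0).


a = lambda/mu = 0.1667
rho = a/c = 0.0417
Erlang-C formula applied:
C(c,a) = 2.8398e-05

2.8398e-05


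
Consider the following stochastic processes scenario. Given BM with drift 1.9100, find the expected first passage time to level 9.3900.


Expected first passage time = a/mu
= 9.3900/1.9100
= 4.9162

4.9162


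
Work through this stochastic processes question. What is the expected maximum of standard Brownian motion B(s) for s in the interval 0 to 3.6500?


E(max B(s)) = sqrt(2t/pi)
= sqrt(2*3.6500/pi)
= sqrt(2.3237)
= 1.5244

1.5244


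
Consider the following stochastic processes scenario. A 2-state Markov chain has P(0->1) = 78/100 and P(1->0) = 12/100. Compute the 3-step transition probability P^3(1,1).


Computing P^3 by matrix multiplication.
P = [[0.2200, 0.7800], [0.1200, 0.8800]]
After raising P to the power 3:
P^3(1,1) = 0.8668

0.8668


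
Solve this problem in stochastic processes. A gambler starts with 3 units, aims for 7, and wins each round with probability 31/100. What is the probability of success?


Gambler's ruin formula:
r = q/p = 0.6900/0.3100 = 2.2258
P(win) = (1 - r^i)/(1 - r^N)
= (1 - 2.2258^3)/(1 - 2.2258^7)
= 0.0372

0.0372


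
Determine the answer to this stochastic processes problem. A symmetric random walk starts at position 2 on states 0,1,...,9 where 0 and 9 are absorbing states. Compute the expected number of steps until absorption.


For symmetric RW on 0,...,N with absorbing barriers, E(i) = i*(N-i)
E(2) = 2 * 7 = 14

14


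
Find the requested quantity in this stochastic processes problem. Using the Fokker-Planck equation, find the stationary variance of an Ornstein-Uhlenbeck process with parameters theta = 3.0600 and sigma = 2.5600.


Stationary variance = sigma^2 / (2*theta)
= 2.5600^2 / (2*3.0600)
= 6.5536 / 6.1200
= 1.0708

1.0708


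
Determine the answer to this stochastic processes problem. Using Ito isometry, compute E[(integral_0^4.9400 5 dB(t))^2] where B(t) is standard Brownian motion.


By Ito isometry: E[(int f dB)^2] = int f^2 dt
= 5^2 * 4.9400
= 25 * 4.9400 = 123.5000

123.5000


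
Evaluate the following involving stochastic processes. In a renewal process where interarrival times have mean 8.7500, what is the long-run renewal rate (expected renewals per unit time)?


Long-run renewal rate = 1/E(X)
= 1/8.7500
= 0.1143

0.1143


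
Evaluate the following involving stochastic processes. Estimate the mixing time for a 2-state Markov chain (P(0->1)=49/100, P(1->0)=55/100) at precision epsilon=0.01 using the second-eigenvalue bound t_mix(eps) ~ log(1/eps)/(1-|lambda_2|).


lambda_2 = |1 - p01 - p10| = |1 - 0.4900 - 0.5500| = 0.0400
t_mix ~ log(1/eps)/(1 - |lambda_2|)
= log(100)/(1 - 0.0400) = 4.6052/0.9600
= 4.7971

4.7971


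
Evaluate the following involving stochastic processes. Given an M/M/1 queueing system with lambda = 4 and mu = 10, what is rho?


rho = lambda/mu
= 4/10
= 0.4000

0.4000


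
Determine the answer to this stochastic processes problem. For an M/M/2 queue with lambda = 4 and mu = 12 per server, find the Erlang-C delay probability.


a = lambda/mu = 0.3333
rho = a/c = 0.1667
Erlang-C formula applied:
C(c,a) = 0.0476

0.0476


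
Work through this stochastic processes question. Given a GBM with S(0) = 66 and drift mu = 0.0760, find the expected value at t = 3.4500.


E[S(t)] = S(0) * exp(mu * t)
= 66 * exp(0.0760 * 3.4500)
= 66 * 1.2998
= 85.7859

85.7859


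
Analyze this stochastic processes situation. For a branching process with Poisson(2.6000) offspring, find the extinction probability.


Since mu = 2.6000 > 1, extinction prob q < 1.
Solve s = exp(mu*(s-1)) iteratively.
q = 0.0951

0.0951


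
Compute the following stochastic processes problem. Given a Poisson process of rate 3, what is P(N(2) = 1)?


P(N(t)=k) = (lambda*t)^k * exp(-lambda*t) / k!
lambda*t = 6
= 6^1 * exp(-6) / 1!
= 6 * 0.0025 / 1
= 0.0149

0.0149


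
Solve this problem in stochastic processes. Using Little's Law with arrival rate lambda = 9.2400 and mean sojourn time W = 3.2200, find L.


Little's Law: L = lambda * W
= 9.2400 * 3.2200
= 29.7528

29.7528


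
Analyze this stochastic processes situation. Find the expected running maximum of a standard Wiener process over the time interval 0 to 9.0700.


E(max B(s)) = sqrt(2t/pi)
= sqrt(2*9.0700/pi)
= sqrt(5.7741)
= 2.4029

2.4029


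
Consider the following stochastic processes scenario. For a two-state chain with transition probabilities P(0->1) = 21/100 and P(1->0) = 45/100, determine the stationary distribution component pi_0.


Stationary distribution: pi_0 = p10/(p01+p10), pi_1 = p01/(p01+p10)
p01 = 0.2100, p10 = 0.4500
pi_0 = 0.6818

0.6818


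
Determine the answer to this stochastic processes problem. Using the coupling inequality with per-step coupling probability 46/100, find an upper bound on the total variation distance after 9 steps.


TV distance bound <= (1-delta)^n
= (1 - 0.4600)^9
= 0.5400^9
= 0.0039

0.0039


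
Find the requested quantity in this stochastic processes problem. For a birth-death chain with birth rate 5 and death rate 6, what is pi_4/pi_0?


For birth-death process, pi_n/pi_0 = (lambda/mu)^n
= (5/6)^4
= 0.4823

0.4823


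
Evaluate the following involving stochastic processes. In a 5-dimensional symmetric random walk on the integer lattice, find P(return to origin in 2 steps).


P(return in 2 steps) = P(reverse first step) = 1/(2d)
= 1/10
= 0.1000

0.1000


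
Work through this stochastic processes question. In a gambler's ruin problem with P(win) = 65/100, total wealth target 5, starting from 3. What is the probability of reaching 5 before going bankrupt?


Gambler's ruin formula:
r = q/p = 0.3500/0.6500 = 0.5385
P(win) = (1 - r^i)/(1 - r^N)
= (1 - 0.5385^3)/(1 - 0.5385^5)
= 0.8839

0.8839


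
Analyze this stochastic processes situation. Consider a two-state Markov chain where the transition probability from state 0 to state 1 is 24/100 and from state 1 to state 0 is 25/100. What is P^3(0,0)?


Computing P^3 by matrix multiplication.
P = [[0.7600, 0.2400], [0.2500, 0.7500]]
After raising P to the power 3:
P^3(0,0) = 0.5752

0.5752


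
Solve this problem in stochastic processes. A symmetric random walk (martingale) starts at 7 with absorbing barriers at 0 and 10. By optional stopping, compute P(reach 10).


By optional stopping theorem: E(M at tau) = M(0) = 7
P(hit 10)*10 + P(hit 0)*0 = 7
P(hit 10) = (7 - 0)/(10 - 0) = 7/10 = 0.7000

0.7000


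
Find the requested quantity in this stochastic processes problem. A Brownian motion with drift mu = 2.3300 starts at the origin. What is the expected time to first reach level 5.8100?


Expected first passage time = a/mu
= 5.8100/2.3300
= 2.4936

2.4936


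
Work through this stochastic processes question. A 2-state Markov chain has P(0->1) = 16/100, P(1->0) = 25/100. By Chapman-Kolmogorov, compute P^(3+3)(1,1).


P^6 = P^3 * P^3
Computing via matrix multiplication of the transition matrix.
Entry (1,1) of P^6 = 0.4160

0.4160


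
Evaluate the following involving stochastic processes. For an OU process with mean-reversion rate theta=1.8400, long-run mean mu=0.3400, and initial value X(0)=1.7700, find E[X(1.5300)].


E[X(t)] = mu + (X(0) - mu)*exp(-theta*t)
= 0.3400 + (1.7700 - 0.3400)*exp(-1.8400*1.5300)
= 0.3400 + 1.4300 * 0.0599
= 0.4256

0.4256


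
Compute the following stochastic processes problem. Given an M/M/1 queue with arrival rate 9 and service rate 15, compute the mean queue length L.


rho = 9/15 = 0.6000
L = rho/(1-rho)
= 0.6000/0.4000
= 1.5000

1.5000


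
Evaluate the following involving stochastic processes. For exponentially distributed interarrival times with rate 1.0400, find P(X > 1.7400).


P(X > t) = exp(-lambda * t)
= exp(-1.0400 * 1.7400)
= exp(-1.8096) = 0.1637

0.1637


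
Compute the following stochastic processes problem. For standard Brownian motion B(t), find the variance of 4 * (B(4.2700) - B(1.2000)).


Var(alpha*(B(t)-B(s))) = alpha^2 * (t-s)
= 4^2 * (4.2700 - 1.2000)
= 16 * 3.0700
= 49.1200

49.1200


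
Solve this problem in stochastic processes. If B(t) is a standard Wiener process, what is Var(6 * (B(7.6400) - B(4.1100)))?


Var(alpha*(B(t)-B(s))) = alpha^2 * (t-s)
= 6^2 * (7.6400 - 4.1100)
= 36 * 3.5300
= 127.0800

127.0800


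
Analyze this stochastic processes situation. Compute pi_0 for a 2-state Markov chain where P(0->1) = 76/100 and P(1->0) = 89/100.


Stationary distribution: pi_0 = p10/(p01+p10), pi_1 = p01/(p01+p10)
p01 = 0.7600, p10 = 0.8900
pi_0 = 0.5394

0.5394


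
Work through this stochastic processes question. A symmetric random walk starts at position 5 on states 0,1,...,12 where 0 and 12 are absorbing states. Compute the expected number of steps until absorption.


For symmetric RW on 0,...,N with absorbing barriers, E(i) = i*(N-i)
E(5) = 5 * 7 = 35

35


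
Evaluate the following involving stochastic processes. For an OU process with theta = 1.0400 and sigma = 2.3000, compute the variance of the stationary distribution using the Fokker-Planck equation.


Stationary variance = sigma^2 / (2*theta)
= 2.3000^2 / (2*1.0400)
= 5.2900 / 2.0800
= 2.5433

2.5433


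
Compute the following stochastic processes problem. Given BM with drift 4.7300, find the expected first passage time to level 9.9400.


Expected first passage time = a/mu
= 9.9400/4.7300
= 2.1015

2.1015


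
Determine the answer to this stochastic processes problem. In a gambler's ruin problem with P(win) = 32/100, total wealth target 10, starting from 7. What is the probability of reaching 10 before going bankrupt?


Gambler's ruin formula:
r = q/p = 0.6800/0.3200 = 2.1250
P(win) = (1 - r^i)/(1 - r^N)
= (1 - 2.1250^7)/(1 - 2.1250^10)
= 0.1037

0.1037


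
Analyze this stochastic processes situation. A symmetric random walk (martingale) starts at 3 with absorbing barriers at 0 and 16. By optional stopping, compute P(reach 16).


By optional stopping theorem: E(M at tau) = M(0) = 3
P(hit 16)*16 + P(hit 0)*0 = 3
P(hit 16) = (3 - 0)/(16 - 0) = 3/16 = 0.1875

0.1875


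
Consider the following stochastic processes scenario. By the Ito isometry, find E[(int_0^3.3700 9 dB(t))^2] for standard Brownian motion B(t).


By Ito isometry: E[(int f dB)^2] = int f^2 dt
= 9^2 * 3.3700
= 81 * 3.3700 = 272.9700

272.9700


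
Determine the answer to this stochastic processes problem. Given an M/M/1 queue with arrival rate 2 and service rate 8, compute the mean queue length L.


rho = 2/8 = 0.2500
L = rho/(1-rho)
= 0.2500/0.7500
= 0.3333

0.3333


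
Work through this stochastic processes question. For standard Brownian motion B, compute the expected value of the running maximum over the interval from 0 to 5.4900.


E(max B(s)) = sqrt(2t/pi)
= sqrt(2*5.4900/pi)
= sqrt(3.4950)
= 1.8695

1.8695


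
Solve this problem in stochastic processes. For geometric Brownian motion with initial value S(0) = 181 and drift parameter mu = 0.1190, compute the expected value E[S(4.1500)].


E[S(t)] = S(0) * exp(mu * t)
= 181 * exp(0.1190 * 4.1500)
= 181 * 1.6386
= 296.5889

296.5889


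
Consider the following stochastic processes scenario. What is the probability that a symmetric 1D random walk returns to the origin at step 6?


P(S(6) = 0) = C(6,3) / 4^3
= 20 / 64
= 0.3125

0.3125


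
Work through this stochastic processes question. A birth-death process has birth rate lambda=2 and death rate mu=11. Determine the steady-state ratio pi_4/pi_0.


For birth-death process, pi_n/pi_0 = (lambda/mu)^n
= (2/11)^4
= 0.0011

0.0011


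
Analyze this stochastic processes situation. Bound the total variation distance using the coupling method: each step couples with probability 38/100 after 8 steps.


TV distance bound <= (1-delta)^n
= (1 - 0.3800)^8
= 0.6200^8
= 0.0218

0.0218


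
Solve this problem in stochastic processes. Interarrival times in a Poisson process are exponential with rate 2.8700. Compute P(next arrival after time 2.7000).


P(X > t) = exp(-lambda * t)
= exp(-2.8700 * 2.7000)
= exp(-7.7490) = 4.3117e-04

4.3117e-04


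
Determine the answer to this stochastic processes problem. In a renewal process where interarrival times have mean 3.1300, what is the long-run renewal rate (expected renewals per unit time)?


Long-run renewal rate = 1/E(X)
= 1/3.1300
= 0.3195

0.3195


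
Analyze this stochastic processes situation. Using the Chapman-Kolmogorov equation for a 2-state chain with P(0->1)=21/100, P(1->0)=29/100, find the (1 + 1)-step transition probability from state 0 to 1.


P^2 = P^1 * P^1
Computing via matrix multiplication of the transition matrix.
Entry (0,1) of P^2 = 0.3150

0.3150


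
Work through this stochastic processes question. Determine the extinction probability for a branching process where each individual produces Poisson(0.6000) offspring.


Since mu = 0.6000 <= 1, extinction probability = 1.

1.0000


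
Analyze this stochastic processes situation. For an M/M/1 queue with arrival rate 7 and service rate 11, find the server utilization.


rho = lambda/mu
= 7/11
= 0.6364

0.6364


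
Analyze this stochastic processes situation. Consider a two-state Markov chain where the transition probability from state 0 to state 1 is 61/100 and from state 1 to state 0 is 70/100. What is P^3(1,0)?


Computing P^3 by matrix multiplication.
P = [[0.3900, 0.6100], [0.7000, 0.3000]]
After raising P to the power 3:
P^3(1,0) = 0.5503

0.5503


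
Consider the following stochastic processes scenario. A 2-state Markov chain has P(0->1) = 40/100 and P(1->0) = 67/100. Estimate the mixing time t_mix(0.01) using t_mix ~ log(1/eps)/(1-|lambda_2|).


lambda_2 = |1 - p01 - p10| = |1 - 0.4000 - 0.6700| = 0.0700
t_mix ~ log(1/eps)/(1 - |lambda_2|)
= log(100)/(1 - 0.0700) = 4.6052/0.9300
= 4.9518

4.9518
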